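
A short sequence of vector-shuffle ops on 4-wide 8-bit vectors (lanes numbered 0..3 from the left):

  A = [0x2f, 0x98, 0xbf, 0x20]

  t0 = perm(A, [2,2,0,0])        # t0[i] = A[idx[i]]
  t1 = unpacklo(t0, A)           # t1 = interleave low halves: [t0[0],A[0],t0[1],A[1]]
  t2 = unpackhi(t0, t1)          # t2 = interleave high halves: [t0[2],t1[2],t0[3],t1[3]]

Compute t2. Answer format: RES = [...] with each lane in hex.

t0 = [0xbf, 0xbf, 0x2f, 0x2f]
t1 = [0xbf, 0x2f, 0xbf, 0x98]
t2 = [0x2f, 0xbf, 0x2f, 0x98]

RES = [0x2f, 0xbf, 0x2f, 0x98]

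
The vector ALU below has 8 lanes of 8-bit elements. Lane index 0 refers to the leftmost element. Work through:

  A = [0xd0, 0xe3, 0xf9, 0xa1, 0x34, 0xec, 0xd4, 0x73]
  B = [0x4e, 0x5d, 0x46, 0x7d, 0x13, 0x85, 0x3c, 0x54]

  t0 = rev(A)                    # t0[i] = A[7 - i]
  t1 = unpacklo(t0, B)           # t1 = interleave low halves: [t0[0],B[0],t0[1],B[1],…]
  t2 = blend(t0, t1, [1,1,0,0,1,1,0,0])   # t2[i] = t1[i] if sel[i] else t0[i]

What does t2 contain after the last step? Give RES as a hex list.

RES = [0x73, 0x4e, 0xec, 0x34, 0xec, 0x46, 0xe3, 0xd0]

t0 = [0x73, 0xd4, 0xec, 0x34, 0xa1, 0xf9, 0xe3, 0xd0]
t1 = [0x73, 0x4e, 0xd4, 0x5d, 0xec, 0x46, 0x34, 0x7d]
t2 = [0x73, 0x4e, 0xec, 0x34, 0xec, 0x46, 0xe3, 0xd0]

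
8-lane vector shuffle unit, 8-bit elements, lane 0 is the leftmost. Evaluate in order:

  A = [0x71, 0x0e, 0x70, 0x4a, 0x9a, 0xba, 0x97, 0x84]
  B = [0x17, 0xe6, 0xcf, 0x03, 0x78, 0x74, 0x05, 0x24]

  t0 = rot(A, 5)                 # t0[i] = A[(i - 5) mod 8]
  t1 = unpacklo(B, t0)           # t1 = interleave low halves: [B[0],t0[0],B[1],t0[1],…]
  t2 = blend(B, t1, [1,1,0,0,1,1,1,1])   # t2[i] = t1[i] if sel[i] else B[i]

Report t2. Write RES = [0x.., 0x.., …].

t0 = [0x4a, 0x9a, 0xba, 0x97, 0x84, 0x71, 0x0e, 0x70]
t1 = [0x17, 0x4a, 0xe6, 0x9a, 0xcf, 0xba, 0x03, 0x97]
t2 = [0x17, 0x4a, 0xcf, 0x03, 0xcf, 0xba, 0x03, 0x97]

RES = [ 0x17  0x4a  0xcf  0x03  0xcf  0xba  0x03  0x97 ]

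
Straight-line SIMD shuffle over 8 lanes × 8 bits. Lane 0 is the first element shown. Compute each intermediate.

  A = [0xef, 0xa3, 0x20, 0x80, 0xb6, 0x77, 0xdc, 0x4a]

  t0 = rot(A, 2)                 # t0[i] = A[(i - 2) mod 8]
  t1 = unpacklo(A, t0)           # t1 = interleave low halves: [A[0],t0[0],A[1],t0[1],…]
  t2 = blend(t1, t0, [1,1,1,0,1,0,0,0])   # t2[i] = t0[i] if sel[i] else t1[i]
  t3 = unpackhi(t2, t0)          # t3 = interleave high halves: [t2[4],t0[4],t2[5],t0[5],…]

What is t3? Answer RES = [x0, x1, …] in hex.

RES = [0x20, 0x20, 0xef, 0x80, 0x80, 0xb6, 0xa3, 0x77]

t0 = [0xdc, 0x4a, 0xef, 0xa3, 0x20, 0x80, 0xb6, 0x77]
t1 = [0xef, 0xdc, 0xa3, 0x4a, 0x20, 0xef, 0x80, 0xa3]
t2 = [0xdc, 0x4a, 0xef, 0x4a, 0x20, 0xef, 0x80, 0xa3]
t3 = [0x20, 0x20, 0xef, 0x80, 0x80, 0xb6, 0xa3, 0x77]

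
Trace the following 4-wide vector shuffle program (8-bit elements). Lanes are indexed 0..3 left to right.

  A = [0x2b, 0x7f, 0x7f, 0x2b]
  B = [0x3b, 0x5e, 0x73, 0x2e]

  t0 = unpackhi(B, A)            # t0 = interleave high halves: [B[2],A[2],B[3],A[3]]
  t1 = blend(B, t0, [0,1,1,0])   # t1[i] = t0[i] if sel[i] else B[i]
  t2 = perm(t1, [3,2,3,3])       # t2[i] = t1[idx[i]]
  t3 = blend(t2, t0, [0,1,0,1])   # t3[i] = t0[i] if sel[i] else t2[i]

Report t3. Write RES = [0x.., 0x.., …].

RES = [ 0x2e  0x7f  0x2e  0x2b ]

→ t0 |73|7f|2e|2b|
→ t1 |3b|7f|2e|2e|
→ t2 |2e|2e|2e|2e|
→ t3 |2e|7f|2e|2b|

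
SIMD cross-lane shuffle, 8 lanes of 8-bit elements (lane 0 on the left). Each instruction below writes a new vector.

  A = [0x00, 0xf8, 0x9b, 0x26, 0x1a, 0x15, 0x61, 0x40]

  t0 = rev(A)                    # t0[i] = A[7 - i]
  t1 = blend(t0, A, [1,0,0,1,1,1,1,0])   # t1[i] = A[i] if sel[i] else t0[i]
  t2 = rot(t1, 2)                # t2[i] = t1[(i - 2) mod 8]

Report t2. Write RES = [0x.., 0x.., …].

  t0: 40 61 15 1a 26 9b f8 00
  t1: 00 61 15 26 1a 15 61 00
  t2: 61 00 00 61 15 26 1a 15

RES = [ 0x61  0x00  0x00  0x61  0x15  0x26  0x1a  0x15 ]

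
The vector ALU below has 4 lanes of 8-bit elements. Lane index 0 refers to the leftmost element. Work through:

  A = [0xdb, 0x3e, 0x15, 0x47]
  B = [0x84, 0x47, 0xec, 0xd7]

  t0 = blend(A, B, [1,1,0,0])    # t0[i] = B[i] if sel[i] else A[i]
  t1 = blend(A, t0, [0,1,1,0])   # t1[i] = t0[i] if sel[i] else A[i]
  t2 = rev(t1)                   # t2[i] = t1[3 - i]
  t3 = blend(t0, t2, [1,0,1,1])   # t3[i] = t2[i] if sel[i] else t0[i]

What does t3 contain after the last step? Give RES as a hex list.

RES = [0x47, 0x47, 0x47, 0xdb]

t0 = [0x84, 0x47, 0x15, 0x47]
t1 = [0xdb, 0x47, 0x15, 0x47]
t2 = [0x47, 0x15, 0x47, 0xdb]
t3 = [0x47, 0x47, 0x47, 0xdb]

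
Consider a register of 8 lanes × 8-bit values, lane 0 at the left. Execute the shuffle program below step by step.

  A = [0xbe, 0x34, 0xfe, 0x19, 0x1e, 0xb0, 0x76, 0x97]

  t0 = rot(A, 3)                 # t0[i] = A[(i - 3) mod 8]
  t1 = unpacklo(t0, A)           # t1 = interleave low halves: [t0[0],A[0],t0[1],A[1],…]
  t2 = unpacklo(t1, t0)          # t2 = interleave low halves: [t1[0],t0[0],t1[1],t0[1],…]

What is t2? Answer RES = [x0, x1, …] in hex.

RES = [0xb0, 0xb0, 0xbe, 0x76, 0x76, 0x97, 0x34, 0xbe]

t0 = [0xb0, 0x76, 0x97, 0xbe, 0x34, 0xfe, 0x19, 0x1e]
t1 = [0xb0, 0xbe, 0x76, 0x34, 0x97, 0xfe, 0xbe, 0x19]
t2 = [0xb0, 0xb0, 0xbe, 0x76, 0x76, 0x97, 0x34, 0xbe]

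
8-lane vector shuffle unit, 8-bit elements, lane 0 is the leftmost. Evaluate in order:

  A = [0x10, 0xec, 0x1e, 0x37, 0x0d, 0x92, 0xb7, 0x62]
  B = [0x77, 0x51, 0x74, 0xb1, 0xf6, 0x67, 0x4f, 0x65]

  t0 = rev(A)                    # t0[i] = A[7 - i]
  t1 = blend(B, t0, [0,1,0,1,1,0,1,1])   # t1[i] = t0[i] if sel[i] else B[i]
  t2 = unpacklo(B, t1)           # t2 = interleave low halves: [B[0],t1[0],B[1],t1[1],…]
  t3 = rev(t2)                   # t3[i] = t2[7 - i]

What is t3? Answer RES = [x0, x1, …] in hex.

RES = [0x0d, 0xb1, 0x74, 0x74, 0xb7, 0x51, 0x77, 0x77]

t0 = [0x62, 0xb7, 0x92, 0x0d, 0x37, 0x1e, 0xec, 0x10]
t1 = [0x77, 0xb7, 0x74, 0x0d, 0x37, 0x67, 0xec, 0x10]
t2 = [0x77, 0x77, 0x51, 0xb7, 0x74, 0x74, 0xb1, 0x0d]
t3 = [0x0d, 0xb1, 0x74, 0x74, 0xb7, 0x51, 0x77, 0x77]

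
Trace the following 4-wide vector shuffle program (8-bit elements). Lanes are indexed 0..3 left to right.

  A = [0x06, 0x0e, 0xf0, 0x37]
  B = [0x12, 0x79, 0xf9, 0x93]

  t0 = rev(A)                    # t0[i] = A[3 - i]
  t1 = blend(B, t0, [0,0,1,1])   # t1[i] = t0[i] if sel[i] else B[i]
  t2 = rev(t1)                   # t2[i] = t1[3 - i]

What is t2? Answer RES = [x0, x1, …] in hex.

RES = [ 0x06  0x0e  0x79  0x12 ]

  t0: 37 f0 0e 06
  t1: 12 79 0e 06
  t2: 06 0e 79 12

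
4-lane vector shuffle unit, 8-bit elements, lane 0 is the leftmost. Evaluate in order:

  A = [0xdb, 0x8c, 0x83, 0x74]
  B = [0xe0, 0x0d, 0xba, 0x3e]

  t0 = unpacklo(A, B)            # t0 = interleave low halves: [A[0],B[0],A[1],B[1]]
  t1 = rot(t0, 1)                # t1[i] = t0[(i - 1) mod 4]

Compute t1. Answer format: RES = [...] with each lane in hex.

RES = [0x0d, 0xdb, 0xe0, 0x8c]

  t0: db e0 8c 0d
  t1: 0d db e0 8c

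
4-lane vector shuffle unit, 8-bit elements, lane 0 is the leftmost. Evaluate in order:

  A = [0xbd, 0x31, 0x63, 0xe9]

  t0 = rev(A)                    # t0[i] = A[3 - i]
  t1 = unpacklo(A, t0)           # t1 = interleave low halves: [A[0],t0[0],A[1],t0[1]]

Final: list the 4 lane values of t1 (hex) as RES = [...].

→ t0 |e9|63|31|bd|
→ t1 |bd|e9|31|63|

RES = [0xbd, 0xe9, 0x31, 0x63]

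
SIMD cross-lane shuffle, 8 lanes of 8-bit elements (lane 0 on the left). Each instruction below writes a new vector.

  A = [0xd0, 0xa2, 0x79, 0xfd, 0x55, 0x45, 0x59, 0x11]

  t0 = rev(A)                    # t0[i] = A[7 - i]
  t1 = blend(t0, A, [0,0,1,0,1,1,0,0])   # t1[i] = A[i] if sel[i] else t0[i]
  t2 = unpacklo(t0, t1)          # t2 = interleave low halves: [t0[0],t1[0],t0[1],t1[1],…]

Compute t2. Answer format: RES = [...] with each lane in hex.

→ t0 |11|59|45|55|fd|79|a2|d0|
→ t1 |11|59|79|55|55|45|a2|d0|
→ t2 |11|11|59|59|45|79|55|55|

RES = [ 0x11  0x11  0x59  0x59  0x45  0x79  0x55  0x55 ]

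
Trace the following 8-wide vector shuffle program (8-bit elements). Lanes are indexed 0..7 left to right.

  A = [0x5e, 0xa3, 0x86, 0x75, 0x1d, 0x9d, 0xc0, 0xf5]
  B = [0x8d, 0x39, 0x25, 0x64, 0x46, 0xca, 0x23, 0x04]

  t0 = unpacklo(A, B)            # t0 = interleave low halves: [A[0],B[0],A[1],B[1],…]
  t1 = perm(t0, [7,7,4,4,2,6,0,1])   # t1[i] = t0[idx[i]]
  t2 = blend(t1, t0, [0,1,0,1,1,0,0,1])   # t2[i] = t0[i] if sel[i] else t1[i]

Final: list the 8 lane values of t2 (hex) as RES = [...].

RES = [0x64, 0x8d, 0x86, 0x39, 0x86, 0x75, 0x5e, 0x64]

→ t0 |5e|8d|a3|39|86|25|75|64|
→ t1 |64|64|86|86|a3|75|5e|8d|
→ t2 |64|8d|86|39|86|75|5e|64|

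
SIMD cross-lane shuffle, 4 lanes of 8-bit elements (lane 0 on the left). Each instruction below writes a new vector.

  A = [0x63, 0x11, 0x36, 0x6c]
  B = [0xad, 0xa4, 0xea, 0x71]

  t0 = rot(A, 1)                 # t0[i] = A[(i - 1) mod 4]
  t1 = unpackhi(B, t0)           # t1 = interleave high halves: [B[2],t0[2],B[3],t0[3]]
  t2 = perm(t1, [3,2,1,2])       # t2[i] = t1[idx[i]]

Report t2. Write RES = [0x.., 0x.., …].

→ t0 |6c|63|11|36|
→ t1 |ea|11|71|36|
→ t2 |36|71|11|71|

RES = [0x36, 0x71, 0x11, 0x71]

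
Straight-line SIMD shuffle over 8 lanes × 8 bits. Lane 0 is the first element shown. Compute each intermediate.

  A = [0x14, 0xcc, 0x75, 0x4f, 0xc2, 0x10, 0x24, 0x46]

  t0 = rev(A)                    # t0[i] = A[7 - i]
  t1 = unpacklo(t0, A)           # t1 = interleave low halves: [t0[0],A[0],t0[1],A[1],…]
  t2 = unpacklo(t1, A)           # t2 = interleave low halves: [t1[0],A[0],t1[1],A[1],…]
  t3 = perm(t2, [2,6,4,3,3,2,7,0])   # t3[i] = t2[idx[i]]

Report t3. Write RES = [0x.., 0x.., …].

RES = [0x14, 0xcc, 0x24, 0xcc, 0xcc, 0x14, 0x4f, 0x46]

t0 = [0x46, 0x24, 0x10, 0xc2, 0x4f, 0x75, 0xcc, 0x14]
t1 = [0x46, 0x14, 0x24, 0xcc, 0x10, 0x75, 0xc2, 0x4f]
t2 = [0x46, 0x14, 0x14, 0xcc, 0x24, 0x75, 0xcc, 0x4f]
t3 = [0x14, 0xcc, 0x24, 0xcc, 0xcc, 0x14, 0x4f, 0x46]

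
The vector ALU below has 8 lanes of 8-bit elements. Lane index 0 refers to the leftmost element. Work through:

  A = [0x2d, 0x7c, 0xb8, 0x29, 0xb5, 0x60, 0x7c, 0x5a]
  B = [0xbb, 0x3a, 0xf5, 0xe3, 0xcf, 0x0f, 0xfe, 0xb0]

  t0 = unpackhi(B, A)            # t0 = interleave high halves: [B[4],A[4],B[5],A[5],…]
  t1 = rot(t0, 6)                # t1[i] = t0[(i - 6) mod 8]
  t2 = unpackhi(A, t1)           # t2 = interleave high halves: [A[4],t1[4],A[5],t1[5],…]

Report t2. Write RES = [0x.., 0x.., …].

RES = [ 0xb5  0xb0  0x60  0x5a  0x7c  0xcf  0x5a  0xb5 ]

t0 = [0xcf, 0xb5, 0x0f, 0x60, 0xfe, 0x7c, 0xb0, 0x5a]
t1 = [0x0f, 0x60, 0xfe, 0x7c, 0xb0, 0x5a, 0xcf, 0xb5]
t2 = [0xb5, 0xb0, 0x60, 0x5a, 0x7c, 0xcf, 0x5a, 0xb5]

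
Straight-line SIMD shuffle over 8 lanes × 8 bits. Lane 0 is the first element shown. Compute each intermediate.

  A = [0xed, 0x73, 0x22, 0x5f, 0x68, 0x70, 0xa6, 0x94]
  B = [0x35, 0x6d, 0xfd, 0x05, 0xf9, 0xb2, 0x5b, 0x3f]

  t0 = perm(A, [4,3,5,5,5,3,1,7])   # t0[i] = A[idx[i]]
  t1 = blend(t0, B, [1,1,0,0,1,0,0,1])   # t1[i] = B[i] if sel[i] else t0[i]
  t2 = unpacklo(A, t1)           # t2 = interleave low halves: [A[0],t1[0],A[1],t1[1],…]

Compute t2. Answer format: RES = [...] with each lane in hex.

RES = [ 0xed  0x35  0x73  0x6d  0x22  0x70  0x5f  0x70 ]

→ t0 |68|5f|70|70|70|5f|73|94|
→ t1 |35|6d|70|70|f9|5f|73|3f|
→ t2 |ed|35|73|6d|22|70|5f|70|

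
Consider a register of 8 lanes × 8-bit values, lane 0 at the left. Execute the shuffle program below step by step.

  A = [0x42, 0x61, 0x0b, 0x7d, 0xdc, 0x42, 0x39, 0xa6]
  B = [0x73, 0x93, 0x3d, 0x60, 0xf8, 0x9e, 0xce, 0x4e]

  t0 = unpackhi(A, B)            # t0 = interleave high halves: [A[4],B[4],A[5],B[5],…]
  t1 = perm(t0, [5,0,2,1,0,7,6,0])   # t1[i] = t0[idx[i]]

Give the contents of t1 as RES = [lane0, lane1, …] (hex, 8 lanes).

→ t0 |dc|f8|42|9e|39|ce|a6|4e|
→ t1 |ce|dc|42|f8|dc|4e|a6|dc|

RES = [ 0xce  0xdc  0x42  0xf8  0xdc  0x4e  0xa6  0xdc ]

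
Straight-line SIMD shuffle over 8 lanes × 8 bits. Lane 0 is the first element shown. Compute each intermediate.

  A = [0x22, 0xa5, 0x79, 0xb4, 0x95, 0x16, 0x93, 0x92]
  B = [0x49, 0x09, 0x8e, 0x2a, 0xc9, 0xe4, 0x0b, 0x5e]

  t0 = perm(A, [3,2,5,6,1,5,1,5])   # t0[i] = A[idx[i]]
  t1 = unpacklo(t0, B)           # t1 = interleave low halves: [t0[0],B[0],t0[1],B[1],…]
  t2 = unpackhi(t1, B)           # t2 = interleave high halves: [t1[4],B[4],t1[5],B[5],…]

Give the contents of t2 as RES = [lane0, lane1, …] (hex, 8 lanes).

  t0: b4 79 16 93 a5 16 a5 16
  t1: b4 49 79 09 16 8e 93 2a
  t2: 16 c9 8e e4 93 0b 2a 5e

RES = [ 0x16  0xc9  0x8e  0xe4  0x93  0x0b  0x2a  0x5e ]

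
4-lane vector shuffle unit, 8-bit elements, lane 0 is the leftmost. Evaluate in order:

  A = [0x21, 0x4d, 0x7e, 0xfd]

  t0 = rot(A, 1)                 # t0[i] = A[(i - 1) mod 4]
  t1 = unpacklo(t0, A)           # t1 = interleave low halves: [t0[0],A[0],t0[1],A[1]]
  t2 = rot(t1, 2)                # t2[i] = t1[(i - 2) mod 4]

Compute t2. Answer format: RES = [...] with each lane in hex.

RES = [ 0x21  0x4d  0xfd  0x21 ]

→ t0 |fd|21|4d|7e|
→ t1 |fd|21|21|4d|
→ t2 |21|4d|fd|21|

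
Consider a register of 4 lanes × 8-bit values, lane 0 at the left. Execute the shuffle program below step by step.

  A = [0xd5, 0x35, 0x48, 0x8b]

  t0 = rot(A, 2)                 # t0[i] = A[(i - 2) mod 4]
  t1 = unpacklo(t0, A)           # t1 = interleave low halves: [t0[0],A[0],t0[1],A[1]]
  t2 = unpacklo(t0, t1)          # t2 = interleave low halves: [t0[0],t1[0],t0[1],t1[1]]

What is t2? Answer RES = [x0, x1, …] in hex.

→ t0 |48|8b|d5|35|
→ t1 |48|d5|8b|35|
→ t2 |48|48|8b|d5|

RES = [0x48, 0x48, 0x8b, 0xd5]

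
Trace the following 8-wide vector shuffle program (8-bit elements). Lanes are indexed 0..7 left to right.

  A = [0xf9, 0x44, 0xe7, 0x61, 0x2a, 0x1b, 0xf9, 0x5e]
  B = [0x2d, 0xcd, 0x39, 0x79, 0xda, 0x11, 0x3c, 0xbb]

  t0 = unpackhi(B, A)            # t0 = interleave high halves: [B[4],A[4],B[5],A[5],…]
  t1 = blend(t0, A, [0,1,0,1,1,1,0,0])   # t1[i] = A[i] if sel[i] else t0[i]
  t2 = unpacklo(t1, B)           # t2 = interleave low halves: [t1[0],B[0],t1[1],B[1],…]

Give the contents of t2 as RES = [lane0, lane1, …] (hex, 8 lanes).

  t0: da 2a 11 1b 3c f9 bb 5e
  t1: da 44 11 61 2a 1b bb 5e
  t2: da 2d 44 cd 11 39 61 79

RES = [ 0xda  0x2d  0x44  0xcd  0x11  0x39  0x61  0x79 ]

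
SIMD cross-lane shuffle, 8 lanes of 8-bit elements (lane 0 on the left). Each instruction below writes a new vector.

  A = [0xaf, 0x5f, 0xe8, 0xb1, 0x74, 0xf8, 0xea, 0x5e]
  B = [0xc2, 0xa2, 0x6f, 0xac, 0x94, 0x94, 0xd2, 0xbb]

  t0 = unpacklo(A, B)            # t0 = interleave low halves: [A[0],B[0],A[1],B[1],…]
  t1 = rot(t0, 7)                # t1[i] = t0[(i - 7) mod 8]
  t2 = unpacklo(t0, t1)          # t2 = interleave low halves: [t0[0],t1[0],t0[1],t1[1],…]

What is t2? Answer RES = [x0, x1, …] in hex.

t0 = [0xaf, 0xc2, 0x5f, 0xa2, 0xe8, 0x6f, 0xb1, 0xac]
t1 = [0xc2, 0x5f, 0xa2, 0xe8, 0x6f, 0xb1, 0xac, 0xaf]
t2 = [0xaf, 0xc2, 0xc2, 0x5f, 0x5f, 0xa2, 0xa2, 0xe8]

RES = [0xaf, 0xc2, 0xc2, 0x5f, 0x5f, 0xa2, 0xa2, 0xe8]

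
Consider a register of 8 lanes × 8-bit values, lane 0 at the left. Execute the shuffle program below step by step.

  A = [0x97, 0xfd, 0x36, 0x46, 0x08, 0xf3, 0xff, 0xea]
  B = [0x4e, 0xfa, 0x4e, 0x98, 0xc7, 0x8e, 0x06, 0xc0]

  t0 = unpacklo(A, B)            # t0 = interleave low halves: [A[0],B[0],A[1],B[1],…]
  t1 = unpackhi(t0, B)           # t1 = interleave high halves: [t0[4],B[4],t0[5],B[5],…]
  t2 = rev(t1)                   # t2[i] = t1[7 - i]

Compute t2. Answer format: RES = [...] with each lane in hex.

t0 = [0x97, 0x4e, 0xfd, 0xfa, 0x36, 0x4e, 0x46, 0x98]
t1 = [0x36, 0xc7, 0x4e, 0x8e, 0x46, 0x06, 0x98, 0xc0]
t2 = [0xc0, 0x98, 0x06, 0x46, 0x8e, 0x4e, 0xc7, 0x36]

RES = [ 0xc0  0x98  0x06  0x46  0x8e  0x4e  0xc7  0x36 ]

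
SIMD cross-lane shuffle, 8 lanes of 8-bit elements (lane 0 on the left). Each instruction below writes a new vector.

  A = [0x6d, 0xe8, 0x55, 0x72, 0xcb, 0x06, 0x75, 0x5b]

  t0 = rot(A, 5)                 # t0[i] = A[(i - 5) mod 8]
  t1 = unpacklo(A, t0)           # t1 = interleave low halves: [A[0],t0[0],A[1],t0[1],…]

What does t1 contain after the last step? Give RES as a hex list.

→ t0 |72|cb|06|75|5b|6d|e8|55|
→ t1 |6d|72|e8|cb|55|06|72|75|

RES = [0x6d, 0x72, 0xe8, 0xcb, 0x55, 0x06, 0x72, 0x75]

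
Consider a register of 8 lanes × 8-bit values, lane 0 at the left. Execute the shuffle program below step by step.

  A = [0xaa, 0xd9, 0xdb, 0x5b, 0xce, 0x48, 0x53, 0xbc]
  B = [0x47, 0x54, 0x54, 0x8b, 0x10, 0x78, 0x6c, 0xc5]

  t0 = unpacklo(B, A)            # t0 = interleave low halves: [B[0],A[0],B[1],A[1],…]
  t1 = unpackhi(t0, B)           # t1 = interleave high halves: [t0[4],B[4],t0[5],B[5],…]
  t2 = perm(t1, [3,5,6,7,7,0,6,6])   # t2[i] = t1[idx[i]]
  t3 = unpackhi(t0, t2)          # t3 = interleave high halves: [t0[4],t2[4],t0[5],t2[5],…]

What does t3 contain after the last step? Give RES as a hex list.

RES = [ 0x54  0xc5  0xdb  0x54  0x8b  0x5b  0x5b  0x5b ]

t0 = [0x47, 0xaa, 0x54, 0xd9, 0x54, 0xdb, 0x8b, 0x5b]
t1 = [0x54, 0x10, 0xdb, 0x78, 0x8b, 0x6c, 0x5b, 0xc5]
t2 = [0x78, 0x6c, 0x5b, 0xc5, 0xc5, 0x54, 0x5b, 0x5b]
t3 = [0x54, 0xc5, 0xdb, 0x54, 0x8b, 0x5b, 0x5b, 0x5b]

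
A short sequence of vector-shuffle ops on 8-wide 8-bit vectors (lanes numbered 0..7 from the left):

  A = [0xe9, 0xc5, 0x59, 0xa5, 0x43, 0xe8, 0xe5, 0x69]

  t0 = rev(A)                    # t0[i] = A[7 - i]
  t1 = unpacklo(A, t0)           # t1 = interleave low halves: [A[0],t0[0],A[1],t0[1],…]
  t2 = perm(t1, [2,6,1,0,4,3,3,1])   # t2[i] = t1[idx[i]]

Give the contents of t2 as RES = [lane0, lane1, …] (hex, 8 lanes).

RES = [0xc5, 0xa5, 0x69, 0xe9, 0x59, 0xe5, 0xe5, 0x69]

  t0: 69 e5 e8 43 a5 59 c5 e9
  t1: e9 69 c5 e5 59 e8 a5 43
  t2: c5 a5 69 e9 59 e5 e5 69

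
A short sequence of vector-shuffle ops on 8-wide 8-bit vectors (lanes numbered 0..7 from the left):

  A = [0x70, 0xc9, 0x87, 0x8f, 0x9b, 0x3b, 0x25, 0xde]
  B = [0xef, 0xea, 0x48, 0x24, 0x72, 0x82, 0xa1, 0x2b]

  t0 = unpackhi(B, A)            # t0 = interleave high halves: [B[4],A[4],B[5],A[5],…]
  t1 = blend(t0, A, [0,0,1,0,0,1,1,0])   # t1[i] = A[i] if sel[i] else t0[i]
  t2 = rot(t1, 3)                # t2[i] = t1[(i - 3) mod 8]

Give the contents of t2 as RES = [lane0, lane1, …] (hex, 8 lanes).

→ t0 |72|9b|82|3b|a1|25|2b|de|
→ t1 |72|9b|87|3b|a1|3b|25|de|
→ t2 |3b|25|de|72|9b|87|3b|a1|

RES = [0x3b, 0x25, 0xde, 0x72, 0x9b, 0x87, 0x3b, 0xa1]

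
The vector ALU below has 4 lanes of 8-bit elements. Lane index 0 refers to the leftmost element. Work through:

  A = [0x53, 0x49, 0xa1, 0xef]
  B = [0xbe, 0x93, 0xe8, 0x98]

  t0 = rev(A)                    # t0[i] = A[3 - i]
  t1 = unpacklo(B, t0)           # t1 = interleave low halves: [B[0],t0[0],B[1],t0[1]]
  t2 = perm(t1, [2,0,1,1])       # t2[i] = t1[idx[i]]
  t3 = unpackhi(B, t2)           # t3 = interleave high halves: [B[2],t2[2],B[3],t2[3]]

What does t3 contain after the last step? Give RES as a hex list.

RES = [ 0xe8  0xef  0x98  0xef ]

→ t0 |ef|a1|49|53|
→ t1 |be|ef|93|a1|
→ t2 |93|be|ef|ef|
→ t3 |e8|ef|98|ef|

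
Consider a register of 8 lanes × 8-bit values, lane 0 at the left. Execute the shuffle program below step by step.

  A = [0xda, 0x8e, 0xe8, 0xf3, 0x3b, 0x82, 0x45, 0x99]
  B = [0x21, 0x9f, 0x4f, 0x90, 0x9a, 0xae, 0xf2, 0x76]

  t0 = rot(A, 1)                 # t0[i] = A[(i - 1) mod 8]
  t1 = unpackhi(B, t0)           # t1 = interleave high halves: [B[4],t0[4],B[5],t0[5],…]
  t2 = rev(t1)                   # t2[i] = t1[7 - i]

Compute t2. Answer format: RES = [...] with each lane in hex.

  t0: 99 da 8e e8 f3 3b 82 45
  t1: 9a f3 ae 3b f2 82 76 45
  t2: 45 76 82 f2 3b ae f3 9a

RES = [0x45, 0x76, 0x82, 0xf2, 0x3b, 0xae, 0xf3, 0x9a]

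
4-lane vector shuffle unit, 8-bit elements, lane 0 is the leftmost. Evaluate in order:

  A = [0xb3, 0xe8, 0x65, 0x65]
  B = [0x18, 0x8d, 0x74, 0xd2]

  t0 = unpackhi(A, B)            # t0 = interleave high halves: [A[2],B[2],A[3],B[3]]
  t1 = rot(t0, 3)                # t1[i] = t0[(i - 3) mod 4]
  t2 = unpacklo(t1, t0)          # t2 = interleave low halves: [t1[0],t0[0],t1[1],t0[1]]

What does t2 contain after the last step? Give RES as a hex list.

t0 = [0x65, 0x74, 0x65, 0xd2]
t1 = [0x74, 0x65, 0xd2, 0x65]
t2 = [0x74, 0x65, 0x65, 0x74]

RES = [0x74, 0x65, 0x65, 0x74]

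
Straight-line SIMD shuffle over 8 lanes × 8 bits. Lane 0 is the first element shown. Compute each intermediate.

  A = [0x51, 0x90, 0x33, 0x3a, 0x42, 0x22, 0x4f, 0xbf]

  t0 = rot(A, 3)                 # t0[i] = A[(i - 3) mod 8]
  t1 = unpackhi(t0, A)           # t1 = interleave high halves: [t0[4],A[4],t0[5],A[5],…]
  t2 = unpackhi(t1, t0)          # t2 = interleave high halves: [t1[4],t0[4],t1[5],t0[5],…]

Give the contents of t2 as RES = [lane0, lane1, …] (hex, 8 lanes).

RES = [0x3a, 0x90, 0x4f, 0x33, 0x42, 0x3a, 0xbf, 0x42]

→ t0 |22|4f|bf|51|90|33|3a|42|
→ t1 |90|42|33|22|3a|4f|42|bf|
→ t2 |3a|90|4f|33|42|3a|bf|42|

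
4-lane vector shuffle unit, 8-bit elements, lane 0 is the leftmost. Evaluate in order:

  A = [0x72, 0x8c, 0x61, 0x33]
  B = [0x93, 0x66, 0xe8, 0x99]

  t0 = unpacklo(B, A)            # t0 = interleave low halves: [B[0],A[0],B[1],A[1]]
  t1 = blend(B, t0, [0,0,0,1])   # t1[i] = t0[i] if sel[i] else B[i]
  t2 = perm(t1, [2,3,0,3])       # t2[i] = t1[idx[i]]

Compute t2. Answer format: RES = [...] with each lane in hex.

  t0: 93 72 66 8c
  t1: 93 66 e8 8c
  t2: e8 8c 93 8c

RES = [ 0xe8  0x8c  0x93  0x8c ]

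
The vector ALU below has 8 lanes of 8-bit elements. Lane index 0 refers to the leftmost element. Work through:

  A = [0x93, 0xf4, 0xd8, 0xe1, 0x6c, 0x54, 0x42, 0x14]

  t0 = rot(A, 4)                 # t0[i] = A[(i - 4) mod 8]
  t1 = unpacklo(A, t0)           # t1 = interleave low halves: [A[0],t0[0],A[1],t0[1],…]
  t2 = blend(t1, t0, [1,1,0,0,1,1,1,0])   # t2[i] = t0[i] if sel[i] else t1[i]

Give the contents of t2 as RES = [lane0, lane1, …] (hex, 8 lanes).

RES = [0x6c, 0x54, 0xf4, 0x54, 0x93, 0xf4, 0xd8, 0x14]

→ t0 |6c|54|42|14|93|f4|d8|e1|
→ t1 |93|6c|f4|54|d8|42|e1|14|
→ t2 |6c|54|f4|54|93|f4|d8|14|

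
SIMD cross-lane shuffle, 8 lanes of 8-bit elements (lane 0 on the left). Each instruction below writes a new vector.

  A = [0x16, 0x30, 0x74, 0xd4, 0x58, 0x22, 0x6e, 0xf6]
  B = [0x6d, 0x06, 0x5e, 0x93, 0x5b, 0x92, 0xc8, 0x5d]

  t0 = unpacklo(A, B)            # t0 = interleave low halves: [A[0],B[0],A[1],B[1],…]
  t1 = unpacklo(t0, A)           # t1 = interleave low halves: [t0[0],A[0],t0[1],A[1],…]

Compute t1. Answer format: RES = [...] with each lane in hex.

  t0: 16 6d 30 06 74 5e d4 93
  t1: 16 16 6d 30 30 74 06 d4

RES = [0x16, 0x16, 0x6d, 0x30, 0x30, 0x74, 0x06, 0xd4]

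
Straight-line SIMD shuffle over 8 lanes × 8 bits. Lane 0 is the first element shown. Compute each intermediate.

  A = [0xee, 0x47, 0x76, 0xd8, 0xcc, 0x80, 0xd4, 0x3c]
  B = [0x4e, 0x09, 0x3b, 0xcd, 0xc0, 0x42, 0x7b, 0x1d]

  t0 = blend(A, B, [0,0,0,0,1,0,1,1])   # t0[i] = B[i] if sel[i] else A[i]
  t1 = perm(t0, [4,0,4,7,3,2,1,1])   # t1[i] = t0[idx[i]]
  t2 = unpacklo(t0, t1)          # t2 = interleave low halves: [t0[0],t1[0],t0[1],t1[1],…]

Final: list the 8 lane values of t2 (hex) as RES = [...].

RES = [0xee, 0xc0, 0x47, 0xee, 0x76, 0xc0, 0xd8, 0x1d]

→ t0 |ee|47|76|d8|c0|80|7b|1d|
→ t1 |c0|ee|c0|1d|d8|76|47|47|
→ t2 |ee|c0|47|ee|76|c0|d8|1d|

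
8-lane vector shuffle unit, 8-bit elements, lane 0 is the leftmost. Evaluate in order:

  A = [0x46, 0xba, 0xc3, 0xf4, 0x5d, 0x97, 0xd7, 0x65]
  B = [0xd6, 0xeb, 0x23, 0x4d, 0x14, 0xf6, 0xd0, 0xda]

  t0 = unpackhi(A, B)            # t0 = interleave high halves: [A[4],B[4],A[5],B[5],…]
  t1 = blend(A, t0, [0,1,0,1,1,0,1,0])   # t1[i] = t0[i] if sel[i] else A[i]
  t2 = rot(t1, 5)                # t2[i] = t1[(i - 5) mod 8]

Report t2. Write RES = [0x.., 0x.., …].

RES = [0xf6, 0xd7, 0x97, 0x65, 0x65, 0x46, 0x14, 0xc3]

  t0: 5d 14 97 f6 d7 d0 65 da
  t1: 46 14 c3 f6 d7 97 65 65
  t2: f6 d7 97 65 65 46 14 c3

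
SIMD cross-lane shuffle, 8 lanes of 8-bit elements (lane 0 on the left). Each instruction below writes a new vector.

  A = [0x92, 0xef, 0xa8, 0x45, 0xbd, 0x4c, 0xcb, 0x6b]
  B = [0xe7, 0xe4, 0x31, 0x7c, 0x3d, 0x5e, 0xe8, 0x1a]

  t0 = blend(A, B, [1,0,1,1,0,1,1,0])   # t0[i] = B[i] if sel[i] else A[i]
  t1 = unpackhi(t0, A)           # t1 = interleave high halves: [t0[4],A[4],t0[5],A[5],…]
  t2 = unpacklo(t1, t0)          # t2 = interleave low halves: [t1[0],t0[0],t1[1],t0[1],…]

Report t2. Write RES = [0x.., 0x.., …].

RES = [ 0xbd  0xe7  0xbd  0xef  0x5e  0x31  0x4c  0x7c ]

  t0: e7 ef 31 7c bd 5e e8 6b
  t1: bd bd 5e 4c e8 cb 6b 6b
  t2: bd e7 bd ef 5e 31 4c 7c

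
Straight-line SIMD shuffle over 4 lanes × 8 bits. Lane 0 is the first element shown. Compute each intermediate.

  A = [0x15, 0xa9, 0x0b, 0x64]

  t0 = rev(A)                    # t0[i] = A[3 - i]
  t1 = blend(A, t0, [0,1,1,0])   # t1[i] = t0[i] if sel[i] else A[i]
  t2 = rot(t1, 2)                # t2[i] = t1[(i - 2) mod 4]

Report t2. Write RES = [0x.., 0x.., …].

t0 = [0x64, 0x0b, 0xa9, 0x15]
t1 = [0x15, 0x0b, 0xa9, 0x64]
t2 = [0xa9, 0x64, 0x15, 0x0b]

RES = [0xa9, 0x64, 0x15, 0x0b]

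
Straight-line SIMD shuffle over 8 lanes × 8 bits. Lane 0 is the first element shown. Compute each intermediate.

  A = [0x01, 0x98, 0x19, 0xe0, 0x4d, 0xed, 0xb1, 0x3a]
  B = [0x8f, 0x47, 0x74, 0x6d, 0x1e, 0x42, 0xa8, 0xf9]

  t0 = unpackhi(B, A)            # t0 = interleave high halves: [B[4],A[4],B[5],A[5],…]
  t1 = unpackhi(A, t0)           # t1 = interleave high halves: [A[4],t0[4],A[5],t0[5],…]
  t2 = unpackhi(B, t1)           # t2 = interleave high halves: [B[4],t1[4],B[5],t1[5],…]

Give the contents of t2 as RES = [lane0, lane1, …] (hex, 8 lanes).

RES = [0x1e, 0xb1, 0x42, 0xf9, 0xa8, 0x3a, 0xf9, 0x3a]

  t0: 1e 4d 42 ed a8 b1 f9 3a
  t1: 4d a8 ed b1 b1 f9 3a 3a
  t2: 1e b1 42 f9 a8 3a f9 3a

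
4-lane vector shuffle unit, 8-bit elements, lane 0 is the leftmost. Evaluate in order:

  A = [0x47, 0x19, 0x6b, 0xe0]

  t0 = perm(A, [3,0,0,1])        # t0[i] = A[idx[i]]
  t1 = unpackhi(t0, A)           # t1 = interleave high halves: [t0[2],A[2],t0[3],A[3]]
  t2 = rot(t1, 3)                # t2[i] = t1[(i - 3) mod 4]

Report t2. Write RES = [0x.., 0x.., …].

RES = [0x6b, 0x19, 0xe0, 0x47]

  t0: e0 47 47 19
  t1: 47 6b 19 e0
  t2: 6b 19 e0 47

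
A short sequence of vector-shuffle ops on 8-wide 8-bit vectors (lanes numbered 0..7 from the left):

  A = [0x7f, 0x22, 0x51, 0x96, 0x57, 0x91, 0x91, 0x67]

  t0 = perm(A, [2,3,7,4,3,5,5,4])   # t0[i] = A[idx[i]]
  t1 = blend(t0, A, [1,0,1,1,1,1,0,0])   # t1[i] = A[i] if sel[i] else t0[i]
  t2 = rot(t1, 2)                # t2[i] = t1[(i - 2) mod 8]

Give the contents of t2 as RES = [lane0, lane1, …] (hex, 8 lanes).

→ t0 |51|96|67|57|96|91|91|57|
→ t1 |7f|96|51|96|57|91|91|57|
→ t2 |91|57|7f|96|51|96|57|91|

RES = [0x91, 0x57, 0x7f, 0x96, 0x51, 0x96, 0x57, 0x91]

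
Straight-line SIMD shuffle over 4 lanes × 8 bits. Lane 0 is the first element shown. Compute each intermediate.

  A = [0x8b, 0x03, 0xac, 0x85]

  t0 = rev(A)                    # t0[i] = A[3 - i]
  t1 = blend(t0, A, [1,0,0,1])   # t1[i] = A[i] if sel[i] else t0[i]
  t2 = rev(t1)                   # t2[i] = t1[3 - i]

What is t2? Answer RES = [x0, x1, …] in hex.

RES = [ 0x85  0x03  0xac  0x8b ]

→ t0 |85|ac|03|8b|
→ t1 |8b|ac|03|85|
→ t2 |85|03|ac|8b|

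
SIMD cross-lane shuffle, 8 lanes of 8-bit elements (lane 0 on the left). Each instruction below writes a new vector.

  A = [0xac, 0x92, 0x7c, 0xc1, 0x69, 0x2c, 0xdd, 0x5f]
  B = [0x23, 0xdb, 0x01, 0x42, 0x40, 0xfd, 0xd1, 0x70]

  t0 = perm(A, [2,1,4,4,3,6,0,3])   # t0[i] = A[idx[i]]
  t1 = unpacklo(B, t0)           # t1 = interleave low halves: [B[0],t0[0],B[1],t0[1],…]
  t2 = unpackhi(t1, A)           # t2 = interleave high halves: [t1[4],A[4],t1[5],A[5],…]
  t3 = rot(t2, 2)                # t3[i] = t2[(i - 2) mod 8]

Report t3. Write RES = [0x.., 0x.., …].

  t0: 7c 92 69 69 c1 dd ac c1
  t1: 23 7c db 92 01 69 42 69
  t2: 01 69 69 2c 42 dd 69 5f
  t3: 69 5f 01 69 69 2c 42 dd

RES = [ 0x69  0x5f  0x01  0x69  0x69  0x2c  0x42  0xdd ]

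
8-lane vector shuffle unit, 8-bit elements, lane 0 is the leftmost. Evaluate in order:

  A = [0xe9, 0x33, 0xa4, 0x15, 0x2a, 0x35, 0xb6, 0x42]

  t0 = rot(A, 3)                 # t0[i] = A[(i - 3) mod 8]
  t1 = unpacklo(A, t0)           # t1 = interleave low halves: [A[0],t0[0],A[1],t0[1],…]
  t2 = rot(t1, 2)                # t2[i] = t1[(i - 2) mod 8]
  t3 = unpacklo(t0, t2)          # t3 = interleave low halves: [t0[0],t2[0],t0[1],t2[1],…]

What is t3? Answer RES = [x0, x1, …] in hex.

RES = [ 0x35  0x15  0xb6  0xe9  0x42  0xe9  0xe9  0x35 ]

  t0: 35 b6 42 e9 33 a4 15 2a
  t1: e9 35 33 b6 a4 42 15 e9
  t2: 15 e9 e9 35 33 b6 a4 42
  t3: 35 15 b6 e9 42 e9 e9 35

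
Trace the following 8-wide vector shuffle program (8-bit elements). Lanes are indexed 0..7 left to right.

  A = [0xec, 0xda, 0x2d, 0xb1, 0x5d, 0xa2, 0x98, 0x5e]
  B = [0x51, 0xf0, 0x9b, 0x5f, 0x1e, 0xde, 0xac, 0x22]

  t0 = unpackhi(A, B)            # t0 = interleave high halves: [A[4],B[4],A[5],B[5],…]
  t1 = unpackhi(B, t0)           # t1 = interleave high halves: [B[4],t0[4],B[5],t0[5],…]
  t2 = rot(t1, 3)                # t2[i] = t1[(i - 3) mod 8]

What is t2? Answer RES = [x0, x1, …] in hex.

  t0: 5d 1e a2 de 98 ac 5e 22
  t1: 1e 98 de ac ac 5e 22 22
  t2: 5e 22 22 1e 98 de ac ac

RES = [ 0x5e  0x22  0x22  0x1e  0x98  0xde  0xac  0xac ]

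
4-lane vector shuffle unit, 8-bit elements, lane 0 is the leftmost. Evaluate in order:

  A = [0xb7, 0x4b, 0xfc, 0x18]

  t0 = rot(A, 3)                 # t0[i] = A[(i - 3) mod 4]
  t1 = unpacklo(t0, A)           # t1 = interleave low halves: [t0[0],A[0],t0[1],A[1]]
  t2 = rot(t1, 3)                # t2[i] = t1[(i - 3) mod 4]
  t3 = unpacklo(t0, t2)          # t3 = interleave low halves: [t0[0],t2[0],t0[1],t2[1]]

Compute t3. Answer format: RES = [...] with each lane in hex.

RES = [ 0x4b  0xb7  0xfc  0xfc ]

  t0: 4b fc 18 b7
  t1: 4b b7 fc 4b
  t2: b7 fc 4b 4b
  t3: 4b b7 fc fc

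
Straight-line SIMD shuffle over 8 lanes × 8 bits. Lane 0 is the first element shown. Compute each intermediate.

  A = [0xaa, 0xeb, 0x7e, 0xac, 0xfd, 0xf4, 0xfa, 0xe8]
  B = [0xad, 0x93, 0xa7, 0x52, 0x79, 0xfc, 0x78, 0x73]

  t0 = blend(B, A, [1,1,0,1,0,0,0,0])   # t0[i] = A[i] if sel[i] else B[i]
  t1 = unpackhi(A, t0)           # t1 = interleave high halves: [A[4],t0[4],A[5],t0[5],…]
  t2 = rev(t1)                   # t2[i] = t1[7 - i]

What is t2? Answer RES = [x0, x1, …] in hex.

t0 = [0xaa, 0xeb, 0xa7, 0xac, 0x79, 0xfc, 0x78, 0x73]
t1 = [0xfd, 0x79, 0xf4, 0xfc, 0xfa, 0x78, 0xe8, 0x73]
t2 = [0x73, 0xe8, 0x78, 0xfa, 0xfc, 0xf4, 0x79, 0xfd]

RES = [0x73, 0xe8, 0x78, 0xfa, 0xfc, 0xf4, 0x79, 0xfd]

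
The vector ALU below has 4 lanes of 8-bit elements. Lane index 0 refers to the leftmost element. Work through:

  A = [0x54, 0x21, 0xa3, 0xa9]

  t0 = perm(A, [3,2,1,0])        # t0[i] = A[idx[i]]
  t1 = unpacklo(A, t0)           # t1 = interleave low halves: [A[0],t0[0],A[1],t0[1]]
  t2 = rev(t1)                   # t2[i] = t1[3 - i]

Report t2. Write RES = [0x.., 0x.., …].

RES = [0xa3, 0x21, 0xa9, 0x54]

→ t0 |a9|a3|21|54|
→ t1 |54|a9|21|a3|
→ t2 |a3|21|a9|54|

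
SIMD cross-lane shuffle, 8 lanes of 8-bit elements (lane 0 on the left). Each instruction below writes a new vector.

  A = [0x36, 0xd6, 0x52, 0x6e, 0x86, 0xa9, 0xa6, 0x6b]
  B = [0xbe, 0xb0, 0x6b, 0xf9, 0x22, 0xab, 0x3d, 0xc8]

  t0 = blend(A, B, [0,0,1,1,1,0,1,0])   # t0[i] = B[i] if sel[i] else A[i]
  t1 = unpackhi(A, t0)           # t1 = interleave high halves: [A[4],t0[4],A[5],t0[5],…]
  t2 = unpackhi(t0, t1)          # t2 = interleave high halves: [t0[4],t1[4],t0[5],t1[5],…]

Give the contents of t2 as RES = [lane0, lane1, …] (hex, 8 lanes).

RES = [ 0x22  0xa6  0xa9  0x3d  0x3d  0x6b  0x6b  0x6b ]

  t0: 36 d6 6b f9 22 a9 3d 6b
  t1: 86 22 a9 a9 a6 3d 6b 6b
  t2: 22 a6 a9 3d 3d 6b 6b 6b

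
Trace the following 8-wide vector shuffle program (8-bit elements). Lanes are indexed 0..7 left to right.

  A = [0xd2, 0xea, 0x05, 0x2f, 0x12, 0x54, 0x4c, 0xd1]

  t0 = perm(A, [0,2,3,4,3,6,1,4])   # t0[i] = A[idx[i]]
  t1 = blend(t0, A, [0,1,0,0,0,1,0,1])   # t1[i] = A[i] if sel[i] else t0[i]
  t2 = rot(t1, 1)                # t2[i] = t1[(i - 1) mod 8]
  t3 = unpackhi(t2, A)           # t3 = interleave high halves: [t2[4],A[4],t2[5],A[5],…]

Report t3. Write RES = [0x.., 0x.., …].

t0 = [0xd2, 0x05, 0x2f, 0x12, 0x2f, 0x4c, 0xea, 0x12]
t1 = [0xd2, 0xea, 0x2f, 0x12, 0x2f, 0x54, 0xea, 0xd1]
t2 = [0xd1, 0xd2, 0xea, 0x2f, 0x12, 0x2f, 0x54, 0xea]
t3 = [0x12, 0x12, 0x2f, 0x54, 0x54, 0x4c, 0xea, 0xd1]

RES = [ 0x12  0x12  0x2f  0x54  0x54  0x4c  0xea  0xd1 ]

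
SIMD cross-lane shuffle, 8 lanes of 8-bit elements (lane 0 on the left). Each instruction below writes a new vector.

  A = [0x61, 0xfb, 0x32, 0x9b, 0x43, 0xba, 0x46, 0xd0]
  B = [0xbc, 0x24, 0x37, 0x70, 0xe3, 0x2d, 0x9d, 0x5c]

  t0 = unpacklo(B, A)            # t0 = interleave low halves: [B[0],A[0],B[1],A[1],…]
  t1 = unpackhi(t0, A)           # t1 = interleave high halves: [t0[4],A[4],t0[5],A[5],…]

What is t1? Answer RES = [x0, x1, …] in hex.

→ t0 |bc|61|24|fb|37|32|70|9b|
→ t1 |37|43|32|ba|70|46|9b|d0|

RES = [0x37, 0x43, 0x32, 0xba, 0x70, 0x46, 0x9b, 0xd0]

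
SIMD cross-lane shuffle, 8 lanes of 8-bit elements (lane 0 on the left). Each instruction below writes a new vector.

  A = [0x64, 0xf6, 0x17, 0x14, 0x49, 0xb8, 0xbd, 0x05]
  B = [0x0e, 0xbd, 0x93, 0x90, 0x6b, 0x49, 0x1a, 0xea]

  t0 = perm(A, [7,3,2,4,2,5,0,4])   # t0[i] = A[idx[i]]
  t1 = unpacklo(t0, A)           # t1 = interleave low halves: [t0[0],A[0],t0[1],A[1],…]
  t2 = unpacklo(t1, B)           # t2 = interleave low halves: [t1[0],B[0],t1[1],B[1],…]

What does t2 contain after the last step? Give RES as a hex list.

RES = [0x05, 0x0e, 0x64, 0xbd, 0x14, 0x93, 0xf6, 0x90]

t0 = [0x05, 0x14, 0x17, 0x49, 0x17, 0xb8, 0x64, 0x49]
t1 = [0x05, 0x64, 0x14, 0xf6, 0x17, 0x17, 0x49, 0x14]
t2 = [0x05, 0x0e, 0x64, 0xbd, 0x14, 0x93, 0xf6, 0x90]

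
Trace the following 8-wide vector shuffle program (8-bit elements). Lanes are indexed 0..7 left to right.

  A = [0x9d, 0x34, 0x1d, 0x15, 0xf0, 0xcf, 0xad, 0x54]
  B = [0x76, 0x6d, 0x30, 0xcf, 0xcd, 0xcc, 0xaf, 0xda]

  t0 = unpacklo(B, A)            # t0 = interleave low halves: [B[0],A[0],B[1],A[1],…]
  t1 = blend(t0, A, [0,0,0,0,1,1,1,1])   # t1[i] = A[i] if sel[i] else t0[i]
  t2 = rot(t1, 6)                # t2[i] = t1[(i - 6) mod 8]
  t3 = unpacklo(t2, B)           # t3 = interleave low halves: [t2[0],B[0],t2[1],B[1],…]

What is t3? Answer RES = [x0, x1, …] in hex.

RES = [0x6d, 0x76, 0x34, 0x6d, 0xf0, 0x30, 0xcf, 0xcf]

→ t0 |76|9d|6d|34|30|1d|cf|15|
→ t1 |76|9d|6d|34|f0|cf|ad|54|
→ t2 |6d|34|f0|cf|ad|54|76|9d|
→ t3 |6d|76|34|6d|f0|30|cf|cf|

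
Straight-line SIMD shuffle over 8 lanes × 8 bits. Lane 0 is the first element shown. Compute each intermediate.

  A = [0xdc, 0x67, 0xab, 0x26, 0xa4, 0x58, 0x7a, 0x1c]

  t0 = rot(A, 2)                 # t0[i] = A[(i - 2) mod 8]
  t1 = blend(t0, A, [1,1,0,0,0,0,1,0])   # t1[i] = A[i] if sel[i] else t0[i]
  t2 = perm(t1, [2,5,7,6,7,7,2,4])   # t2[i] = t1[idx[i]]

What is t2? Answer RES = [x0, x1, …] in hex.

RES = [ 0xdc  0x26  0x58  0x7a  0x58  0x58  0xdc  0xab ]

→ t0 |7a|1c|dc|67|ab|26|a4|58|
→ t1 |dc|67|dc|67|ab|26|7a|58|
→ t2 |dc|26|58|7a|58|58|dc|ab|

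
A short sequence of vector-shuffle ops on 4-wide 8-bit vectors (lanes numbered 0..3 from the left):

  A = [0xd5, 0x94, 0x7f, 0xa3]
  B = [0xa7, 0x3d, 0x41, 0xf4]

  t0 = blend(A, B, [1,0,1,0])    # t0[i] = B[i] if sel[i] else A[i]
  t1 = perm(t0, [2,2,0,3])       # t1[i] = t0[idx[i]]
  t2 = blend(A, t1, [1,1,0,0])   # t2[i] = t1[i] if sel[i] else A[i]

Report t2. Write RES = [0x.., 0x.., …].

RES = [ 0x41  0x41  0x7f  0xa3 ]

→ t0 |a7|94|41|a3|
→ t1 |41|41|a7|a3|
→ t2 |41|41|7f|a3|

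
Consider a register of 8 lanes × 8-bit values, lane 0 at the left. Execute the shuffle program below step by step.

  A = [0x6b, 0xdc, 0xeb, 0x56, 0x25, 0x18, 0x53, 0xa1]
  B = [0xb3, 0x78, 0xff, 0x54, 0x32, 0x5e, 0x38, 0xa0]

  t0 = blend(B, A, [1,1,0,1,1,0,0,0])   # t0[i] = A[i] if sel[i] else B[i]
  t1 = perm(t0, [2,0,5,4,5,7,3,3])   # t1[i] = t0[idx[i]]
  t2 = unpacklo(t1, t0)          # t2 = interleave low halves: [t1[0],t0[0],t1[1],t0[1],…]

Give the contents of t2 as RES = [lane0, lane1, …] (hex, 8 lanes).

RES = [ 0xff  0x6b  0x6b  0xdc  0x5e  0xff  0x25  0x56 ]

→ t0 |6b|dc|ff|56|25|5e|38|a0|
→ t1 |ff|6b|5e|25|5e|a0|56|56|
→ t2 |ff|6b|6b|dc|5e|ff|25|56|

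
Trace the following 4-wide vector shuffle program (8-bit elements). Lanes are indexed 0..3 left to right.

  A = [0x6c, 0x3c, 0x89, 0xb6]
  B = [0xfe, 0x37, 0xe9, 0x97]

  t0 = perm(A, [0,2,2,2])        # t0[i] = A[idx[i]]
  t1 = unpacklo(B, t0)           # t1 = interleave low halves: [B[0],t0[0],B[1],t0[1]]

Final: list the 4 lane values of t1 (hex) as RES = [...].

→ t0 |6c|89|89|89|
→ t1 |fe|6c|37|89|

RES = [ 0xfe  0x6c  0x37  0x89 ]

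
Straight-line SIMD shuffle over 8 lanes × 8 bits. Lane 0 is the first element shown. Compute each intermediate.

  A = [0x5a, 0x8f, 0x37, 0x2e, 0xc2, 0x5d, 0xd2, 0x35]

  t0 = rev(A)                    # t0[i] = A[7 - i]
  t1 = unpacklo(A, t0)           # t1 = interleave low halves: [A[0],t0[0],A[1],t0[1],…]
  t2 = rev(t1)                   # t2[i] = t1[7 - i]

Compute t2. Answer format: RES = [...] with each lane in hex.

  t0: 35 d2 5d c2 2e 37 8f 5a
  t1: 5a 35 8f d2 37 5d 2e c2
  t2: c2 2e 5d 37 d2 8f 35 5a

RES = [0xc2, 0x2e, 0x5d, 0x37, 0xd2, 0x8f, 0x35, 0x5a]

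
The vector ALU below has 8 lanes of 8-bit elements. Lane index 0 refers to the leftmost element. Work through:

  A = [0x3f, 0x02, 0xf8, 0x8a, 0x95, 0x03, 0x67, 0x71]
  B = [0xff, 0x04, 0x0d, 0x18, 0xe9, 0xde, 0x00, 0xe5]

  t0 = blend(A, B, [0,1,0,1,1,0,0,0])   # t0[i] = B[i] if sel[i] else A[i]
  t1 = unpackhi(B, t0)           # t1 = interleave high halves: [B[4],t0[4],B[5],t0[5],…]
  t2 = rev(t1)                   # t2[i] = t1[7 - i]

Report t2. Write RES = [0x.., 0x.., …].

→ t0 |3f|04|f8|18|e9|03|67|71|
→ t1 |e9|e9|de|03|00|67|e5|71|
→ t2 |71|e5|67|00|03|de|e9|e9|

RES = [ 0x71  0xe5  0x67  0x00  0x03  0xde  0xe9  0xe9 ]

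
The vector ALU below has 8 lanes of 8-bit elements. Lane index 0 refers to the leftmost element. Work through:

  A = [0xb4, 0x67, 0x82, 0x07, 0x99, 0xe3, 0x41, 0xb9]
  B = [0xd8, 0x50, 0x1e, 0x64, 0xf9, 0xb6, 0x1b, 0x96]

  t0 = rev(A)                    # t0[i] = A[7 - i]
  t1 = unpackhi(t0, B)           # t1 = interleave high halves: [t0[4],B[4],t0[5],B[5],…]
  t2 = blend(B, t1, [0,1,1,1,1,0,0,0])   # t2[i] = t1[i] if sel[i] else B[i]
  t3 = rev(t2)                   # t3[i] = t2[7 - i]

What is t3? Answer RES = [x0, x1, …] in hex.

RES = [ 0x96  0x1b  0xb6  0x67  0xb6  0x82  0xf9  0xd8 ]

→ t0 |b9|41|e3|99|07|82|67|b4|
→ t1 |07|f9|82|b6|67|1b|b4|96|
→ t2 |d8|f9|82|b6|67|b6|1b|96|
→ t3 |96|1b|b6|67|b6|82|f9|d8|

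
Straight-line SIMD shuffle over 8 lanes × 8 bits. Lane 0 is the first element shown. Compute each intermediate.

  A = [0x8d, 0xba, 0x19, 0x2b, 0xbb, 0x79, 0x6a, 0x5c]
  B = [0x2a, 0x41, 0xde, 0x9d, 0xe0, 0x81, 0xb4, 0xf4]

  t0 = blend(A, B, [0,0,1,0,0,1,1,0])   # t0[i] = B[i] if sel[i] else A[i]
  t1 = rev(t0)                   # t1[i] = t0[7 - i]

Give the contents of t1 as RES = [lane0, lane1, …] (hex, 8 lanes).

RES = [0x5c, 0xb4, 0x81, 0xbb, 0x2b, 0xde, 0xba, 0x8d]

→ t0 |8d|ba|de|2b|bb|81|b4|5c|
→ t1 |5c|b4|81|bb|2b|de|ba|8d|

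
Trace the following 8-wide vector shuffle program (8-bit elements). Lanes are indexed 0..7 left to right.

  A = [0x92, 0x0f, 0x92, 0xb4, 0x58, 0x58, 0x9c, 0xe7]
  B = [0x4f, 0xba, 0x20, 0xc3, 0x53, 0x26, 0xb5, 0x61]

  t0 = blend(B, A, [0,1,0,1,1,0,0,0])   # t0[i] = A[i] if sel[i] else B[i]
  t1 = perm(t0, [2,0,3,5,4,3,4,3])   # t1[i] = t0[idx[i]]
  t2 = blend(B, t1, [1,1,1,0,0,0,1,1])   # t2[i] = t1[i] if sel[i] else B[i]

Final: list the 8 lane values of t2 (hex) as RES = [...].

  t0: 4f 0f 20 b4 58 26 b5 61
  t1: 20 4f b4 26 58 b4 58 b4
  t2: 20 4f b4 c3 53 26 58 b4

RES = [0x20, 0x4f, 0xb4, 0xc3, 0x53, 0x26, 0x58, 0xb4]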